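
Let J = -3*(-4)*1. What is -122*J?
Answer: -1464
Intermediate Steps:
J = 12 (J = 12*1 = 12)
-122*J = -122*12 = -1464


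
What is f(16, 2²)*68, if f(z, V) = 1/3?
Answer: 68/3 ≈ 22.667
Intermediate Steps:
f(z, V) = ⅓
f(16, 2²)*68 = (⅓)*68 = 68/3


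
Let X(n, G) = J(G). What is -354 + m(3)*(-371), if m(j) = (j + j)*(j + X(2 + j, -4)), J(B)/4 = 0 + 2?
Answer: -24840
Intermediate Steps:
J(B) = 8 (J(B) = 4*(0 + 2) = 4*2 = 8)
X(n, G) = 8
m(j) = 2*j*(8 + j) (m(j) = (j + j)*(j + 8) = (2*j)*(8 + j) = 2*j*(8 + j))
-354 + m(3)*(-371) = -354 + (2*3*(8 + 3))*(-371) = -354 + (2*3*11)*(-371) = -354 + 66*(-371) = -354 - 24486 = -24840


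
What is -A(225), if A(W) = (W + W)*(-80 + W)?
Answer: -65250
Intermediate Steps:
A(W) = 2*W*(-80 + W) (A(W) = (2*W)*(-80 + W) = 2*W*(-80 + W))
-A(225) = -2*225*(-80 + 225) = -2*225*145 = -1*65250 = -65250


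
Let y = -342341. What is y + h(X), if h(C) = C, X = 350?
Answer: -341991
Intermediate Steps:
y + h(X) = -342341 + 350 = -341991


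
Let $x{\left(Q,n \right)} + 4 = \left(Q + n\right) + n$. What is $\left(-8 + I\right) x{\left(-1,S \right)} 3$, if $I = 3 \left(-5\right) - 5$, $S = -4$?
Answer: $1092$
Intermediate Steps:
$I = -20$ ($I = -15 - 5 = -20$)
$x{\left(Q,n \right)} = -4 + Q + 2 n$ ($x{\left(Q,n \right)} = -4 + \left(\left(Q + n\right) + n\right) = -4 + \left(Q + 2 n\right) = -4 + Q + 2 n$)
$\left(-8 + I\right) x{\left(-1,S \right)} 3 = \left(-8 - 20\right) \left(-4 - 1 + 2 \left(-4\right)\right) 3 = - 28 \left(-4 - 1 - 8\right) 3 = - 28 \left(\left(-13\right) 3\right) = \left(-28\right) \left(-39\right) = 1092$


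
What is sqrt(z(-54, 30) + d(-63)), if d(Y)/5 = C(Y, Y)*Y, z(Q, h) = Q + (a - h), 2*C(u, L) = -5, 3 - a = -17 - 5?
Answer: sqrt(2914)/2 ≈ 26.991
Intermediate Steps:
a = 25 (a = 3 - (-17 - 5) = 3 - 1*(-22) = 3 + 22 = 25)
C(u, L) = -5/2 (C(u, L) = (1/2)*(-5) = -5/2)
z(Q, h) = 25 + Q - h (z(Q, h) = Q + (25 - h) = 25 + Q - h)
d(Y) = -25*Y/2 (d(Y) = 5*(-5*Y/2) = -25*Y/2)
sqrt(z(-54, 30) + d(-63)) = sqrt((25 - 54 - 1*30) - 25/2*(-63)) = sqrt((25 - 54 - 30) + 1575/2) = sqrt(-59 + 1575/2) = sqrt(1457/2) = sqrt(2914)/2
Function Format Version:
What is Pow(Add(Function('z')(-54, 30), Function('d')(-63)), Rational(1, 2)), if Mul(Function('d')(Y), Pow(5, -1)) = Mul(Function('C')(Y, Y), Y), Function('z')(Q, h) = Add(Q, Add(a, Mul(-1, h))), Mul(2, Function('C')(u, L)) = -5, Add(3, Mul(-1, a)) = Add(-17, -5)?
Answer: Mul(Rational(1, 2), Pow(2914, Rational(1, 2))) ≈ 26.991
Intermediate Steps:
a = 25 (a = Add(3, Mul(-1, Add(-17, -5))) = Add(3, Mul(-1, -22)) = Add(3, 22) = 25)
Function('C')(u, L) = Rational(-5, 2) (Function('C')(u, L) = Mul(Rational(1, 2), -5) = Rational(-5, 2))
Function('z')(Q, h) = Add(25, Q, Mul(-1, h)) (Function('z')(Q, h) = Add(Q, Add(25, Mul(-1, h))) = Add(25, Q, Mul(-1, h)))
Function('d')(Y) = Mul(Rational(-25, 2), Y) (Function('d')(Y) = Mul(5, Mul(Rational(-5, 2), Y)) = Mul(Rational(-25, 2), Y))
Pow(Add(Function('z')(-54, 30), Function('d')(-63)), Rational(1, 2)) = Pow(Add(Add(25, -54, Mul(-1, 30)), Mul(Rational(-25, 2), -63)), Rational(1, 2)) = Pow(Add(Add(25, -54, -30), Rational(1575, 2)), Rational(1, 2)) = Pow(Add(-59, Rational(1575, 2)), Rational(1, 2)) = Pow(Rational(1457, 2), Rational(1, 2)) = Mul(Rational(1, 2), Pow(2914, Rational(1, 2)))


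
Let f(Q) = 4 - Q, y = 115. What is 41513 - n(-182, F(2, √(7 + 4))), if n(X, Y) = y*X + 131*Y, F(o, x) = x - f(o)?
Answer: 62705 - 131*√11 ≈ 62271.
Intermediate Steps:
F(o, x) = -4 + o + x (F(o, x) = x - (4 - o) = x + (-4 + o) = -4 + o + x)
n(X, Y) = 115*X + 131*Y
41513 - n(-182, F(2, √(7 + 4))) = 41513 - (115*(-182) + 131*(-4 + 2 + √(7 + 4))) = 41513 - (-20930 + 131*(-4 + 2 + √11)) = 41513 - (-20930 + 131*(-2 + √11)) = 41513 - (-20930 + (-262 + 131*√11)) = 41513 - (-21192 + 131*√11) = 41513 + (21192 - 131*√11) = 62705 - 131*√11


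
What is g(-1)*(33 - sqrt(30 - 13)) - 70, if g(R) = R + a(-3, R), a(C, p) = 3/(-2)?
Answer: -305/2 + 5*sqrt(17)/2 ≈ -142.19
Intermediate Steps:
a(C, p) = -3/2 (a(C, p) = 3*(-1/2) = -3/2)
g(R) = -3/2 + R (g(R) = R - 3/2 = -3/2 + R)
g(-1)*(33 - sqrt(30 - 13)) - 70 = (-3/2 - 1)*(33 - sqrt(30 - 13)) - 70 = -5*(33 - sqrt(17))/2 - 70 = (-165/2 + 5*sqrt(17)/2) - 70 = -305/2 + 5*sqrt(17)/2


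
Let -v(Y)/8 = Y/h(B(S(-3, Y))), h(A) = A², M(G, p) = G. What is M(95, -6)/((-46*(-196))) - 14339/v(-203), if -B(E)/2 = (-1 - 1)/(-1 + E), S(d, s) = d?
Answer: -288228/32683 ≈ -8.8189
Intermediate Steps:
B(E) = 4/(-1 + E) (B(E) = -2*(-1 - 1)/(-1 + E) = -(-4)/(-1 + E) = 4/(-1 + E))
v(Y) = -8*Y (v(Y) = -8*Y/((4/(-1 - 3))²) = -8*Y/((4/(-4))²) = -8*Y/((4*(-¼))²) = -8*Y/((-1)²) = -8*Y/1 = -8*Y)
M(95, -6)/((-46*(-196))) - 14339/v(-203) = 95/((-46*(-196))) - 14339/((-8*(-203))) = 95/9016 - 14339/1624 = -288228/32683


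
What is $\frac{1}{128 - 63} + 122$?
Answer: $\frac{7931}{65} \approx 122.02$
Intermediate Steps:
$\frac{1}{128 - 63} + 122 = \frac{1}{65} + 122 = \frac{7931}{65}$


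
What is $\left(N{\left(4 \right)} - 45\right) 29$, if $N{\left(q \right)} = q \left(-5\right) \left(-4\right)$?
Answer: $1015$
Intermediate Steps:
$N{\left(q \right)} = 20 q$ ($N{\left(q \right)} = - 5 q \left(-4\right) = 20 q$)
$\left(N{\left(4 \right)} - 45\right) 29 = \left(20 \cdot 4 - 45\right) 29 = \left(80 - 45\right) 29 = 35 \cdot 29 = 1015$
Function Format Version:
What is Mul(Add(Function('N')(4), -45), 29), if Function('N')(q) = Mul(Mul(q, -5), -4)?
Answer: 1015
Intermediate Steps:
Function('N')(q) = Mul(20, q) (Function('N')(q) = Mul(Mul(-5, q), -4) = Mul(20, q))
Mul(Add(Function('N')(4), -45), 29) = Mul(Add(Mul(20, 4), -45), 29) = Mul(Add(80, -45), 29) = Mul(35, 29) = 1015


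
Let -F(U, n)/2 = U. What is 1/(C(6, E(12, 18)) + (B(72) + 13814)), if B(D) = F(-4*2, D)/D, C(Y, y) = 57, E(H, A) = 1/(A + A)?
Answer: 9/124841 ≈ 7.2092e-5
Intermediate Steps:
E(H, A) = 1/(2*A)
F(U, n) = -2*U
B(D) = 16/D (B(D) = (-(-8)*2)/D = (-2*(-8))/D = 16/D)
1/(C(6, E(12, 18)) + (B(72) + 13814)) = 1/(57 + (16/72 + 13814)) = 1/(57 + (16*(1/72) + 13814)) = 1/(57 + (2/9 + 13814)) = 1/(57 + 124328/9) = 1/(124841/9) = 9/124841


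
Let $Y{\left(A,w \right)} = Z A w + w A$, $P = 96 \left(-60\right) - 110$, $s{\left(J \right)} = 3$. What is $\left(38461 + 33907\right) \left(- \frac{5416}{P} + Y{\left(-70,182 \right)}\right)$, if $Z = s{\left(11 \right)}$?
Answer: $- \frac{10823712104256}{2935} \approx -3.6878 \cdot 10^{9}$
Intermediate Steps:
$Z = 3$
$P = -5870$ ($P = -5760 - 110 = -5870$)
$Y{\left(A,w \right)} = 4 A w$ ($Y{\left(A,w \right)} = 3 A w + w A = 3 A w + A w = 4 A w$)
$\left(38461 + 33907\right) \left(- \frac{5416}{P} + Y{\left(-70,182 \right)}\right) = \left(38461 + 33907\right) \left(- \frac{5416}{-5870} + 4 \left(-70\right) 182\right) = 72368 \left(\left(-5416\right) \left(- \frac{1}{5870}\right) - 50960\right) = 72368 \left(\frac{2708}{2935} - 50960\right) = 72368 \left(- \frac{149564892}{2935}\right) = - \frac{10823712104256}{2935}$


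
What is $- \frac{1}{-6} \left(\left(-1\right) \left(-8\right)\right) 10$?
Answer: $\frac{40}{3} \approx 13.333$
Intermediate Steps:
$- \frac{1}{-6} \left(\left(-1\right) \left(-8\right)\right) 10 = \left(-1\right) \left(- \frac{1}{6}\right) 8 \cdot 10 = \frac{1}{6} \cdot 8 \cdot 10 = \frac{4}{3} \cdot 10 = \frac{40}{3}$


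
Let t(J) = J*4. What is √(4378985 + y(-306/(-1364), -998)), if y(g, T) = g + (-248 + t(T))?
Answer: √2034798997726/682 ≈ 2091.6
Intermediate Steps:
t(J) = 4*J
y(g, T) = -248 + g + 4*T (y(g, T) = g + (-248 + 4*T) = -248 + g + 4*T)
√(4378985 + y(-306/(-1364), -998)) = √(4378985 + (-248 - 306/(-1364) + 4*(-998))) = √(4378985 + (-248 - 306*(-1/1364) - 3992)) = √(4378985 + (-248 + 153/682 - 3992)) = √(4378985 - 2891527/682) = √(2983576243/682) = √2034798997726/682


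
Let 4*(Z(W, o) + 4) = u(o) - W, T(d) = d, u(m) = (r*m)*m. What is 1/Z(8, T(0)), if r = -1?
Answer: -⅙ ≈ -0.16667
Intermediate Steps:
u(m) = -m² (u(m) = (-m)*m = -m²)
Z(W, o) = -4 - W/4 - o²/4 (Z(W, o) = -4 + (-o² - W)/4 = -4 + (-W - o²)/4 = -4 + (-W/4 - o²/4) = -4 - W/4 - o²/4)
1/Z(8, T(0)) = 1/(-4 - ¼*8 - ¼*0²) = 1/(-4 - 2 - ¼*0) = 1/(-4 - 2 + 0) = 1/(-6) = -⅙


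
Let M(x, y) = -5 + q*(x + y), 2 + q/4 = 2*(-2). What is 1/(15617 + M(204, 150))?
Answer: 1/7116 ≈ 0.00014053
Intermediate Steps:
q = -24 (q = -8 + 4*(2*(-2)) = -8 + 4*(-4) = -8 - 16 = -24)
M(x, y) = -5 - 24*x - 24*y (M(x, y) = -5 - 24*(x + y) = -5 + (-24*x - 24*y) = -5 - 24*x - 24*y)
1/(15617 + M(204, 150)) = 1/(15617 + (-5 - 24*204 - 24*150)) = 1/(15617 + (-5 - 4896 - 3600)) = 1/(15617 - 8501) = 1/7116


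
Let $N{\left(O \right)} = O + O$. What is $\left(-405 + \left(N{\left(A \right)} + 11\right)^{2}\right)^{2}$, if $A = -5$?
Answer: $163216$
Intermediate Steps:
$N{\left(O \right)} = 2 O$
$\left(-405 + \left(N{\left(A \right)} + 11\right)^{2}\right)^{2} = \left(-405 + \left(2 \left(-5\right) + 11\right)^{2}\right)^{2} = \left(-405 + \left(-10 + 11\right)^{2}\right)^{2} = \left(-405 + 1^{2}\right)^{2} = \left(-405 + 1\right)^{2} = \left(-404\right)^{2} = 163216$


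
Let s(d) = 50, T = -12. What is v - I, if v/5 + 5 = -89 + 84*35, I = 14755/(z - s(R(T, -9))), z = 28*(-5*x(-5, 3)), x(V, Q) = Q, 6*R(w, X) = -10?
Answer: 1340571/94 ≈ 14261.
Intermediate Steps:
R(w, X) = -5/3 (R(w, X) = (1/6)*(-10) = -5/3)
z = -420 (z = 28*(-5*3) = 28*(-15) = -420)
I = -2951/94 (I = 14755/(-420 - 1*50) = 14755/(-420 - 50) = 14755/(-470) = 14755*(-1/470) = -2951/94 ≈ -31.394)
v = 14230 (v = -25 + 5*(-89 + 84*35) = -25 + 5*(-89 + 2940) = -25 + 5*2851 = -25 + 14255 = 14230)
v - I = 14230 - 1*(-2951/94) = 14230 + 2951/94 = 1340571/94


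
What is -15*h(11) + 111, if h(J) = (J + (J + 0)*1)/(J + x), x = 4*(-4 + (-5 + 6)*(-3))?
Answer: 2217/17 ≈ 130.41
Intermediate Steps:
x = -28 (x = 4*(-4 + 1*(-3)) = 4*(-4 - 3) = 4*(-7) = -28)
h(J) = 2*J/(-28 + J) (h(J) = (J + (J + 0)*1)/(J - 28) = (J + J*1)/(-28 + J) = (J + J)/(-28 + J) = (2*J)/(-28 + J) = 2*J/(-28 + J))
-15*h(11) + 111 = -30*11/(-28 + 11) + 111 = -30*11/(-17) + 111 = -30*11*(-1)/17 + 111 = -15*(-22/17) + 111 = 330/17 + 111 = 2217/17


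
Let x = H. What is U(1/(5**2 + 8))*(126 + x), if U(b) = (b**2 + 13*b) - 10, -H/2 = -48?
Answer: -774040/363 ≈ -2132.3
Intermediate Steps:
H = 96 (H = -2*(-48) = 96)
x = 96
U(b) = -10 + b**2 + 13*b
U(1/(5**2 + 8))*(126 + x) = (-10 + (1/(5**2 + 8))**2 + 13/(5**2 + 8))*(126 + 96) = (-10 + (1/(25 + 8))**2 + 13/(25 + 8))*222 = (-10 + (1/33)**2 + 13/33)*222 = (-10 + (1/33)**2 + 13*(1/33))*222 = (-10 + 1/1089 + 13/33)*222 = -10460/1089*222 = -774040/363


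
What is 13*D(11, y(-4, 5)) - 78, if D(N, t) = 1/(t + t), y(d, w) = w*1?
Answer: -767/10 ≈ -76.700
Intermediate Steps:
y(d, w) = w
D(N, t) = 1/(2*t)
13*D(11, y(-4, 5)) - 78 = 13*((1/2)/5) - 78 = 13*((1/2)*(1/5)) - 78 = 13*(1/10) - 78 = 13/10 - 78 = -767/10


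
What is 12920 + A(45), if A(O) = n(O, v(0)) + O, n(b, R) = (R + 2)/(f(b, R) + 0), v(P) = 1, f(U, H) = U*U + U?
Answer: 8945851/690 ≈ 12965.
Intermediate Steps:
f(U, H) = U + U² (f(U, H) = U² + U = U + U²)
n(b, R) = (2 + R)/(b*(1 + b)) (n(b, R) = (R + 2)/(b*(1 + b) + 0) = (2 + R)/((b*(1 + b))) = (2 + R)*(1/(b*(1 + b))) = (2 + R)/(b*(1 + b)))
A(O) = O + 3/(O*(1 + O)) (A(O) = (2 + 1)/(O*(1 + O)) + O = 3/(O*(1 + O)) + O = O + 3/(O*(1 + O)))
12920 + A(45) = 12920 + (3 + 45²*(1 + 45))/(45*(1 + 45)) = 12920 + (1/45)*(3 + 2025*46)/46 = 12920 + (1/45)*(1/46)*(3 + 93150) = 12920 + (1/45)*(1/46)*93153 = 12920 + 31051/690 = 8945851/690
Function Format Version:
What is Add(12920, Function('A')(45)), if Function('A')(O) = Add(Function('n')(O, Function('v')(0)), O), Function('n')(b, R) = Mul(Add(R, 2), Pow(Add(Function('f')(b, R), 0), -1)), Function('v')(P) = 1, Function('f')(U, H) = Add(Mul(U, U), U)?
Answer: Rational(8945851, 690) ≈ 12965.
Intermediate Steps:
Function('f')(U, H) = Add(U, Pow(U, 2)) (Function('f')(U, H) = Add(Pow(U, 2), U) = Add(U, Pow(U, 2)))
Function('n')(b, R) = Mul(Pow(b, -1), Pow(Add(1, b), -1), Add(2, R)) (Function('n')(b, R) = Mul(Add(R, 2), Pow(Add(Mul(b, Add(1, b)), 0), -1)) = Mul(Add(2, R), Pow(Mul(b, Add(1, b)), -1)) = Mul(Add(2, R), Mul(Pow(b, -1), Pow(Add(1, b), -1))) = Mul(Pow(b, -1), Pow(Add(1, b), -1), Add(2, R)))
Function('A')(O) = Add(O, Mul(3, Pow(O, -1), Pow(Add(1, O), -1))) (Function('A')(O) = Add(Mul(Pow(O, -1), Pow(Add(1, O), -1), Add(2, 1)), O) = Add(Mul(Pow(O, -1), Pow(Add(1, O), -1), 3), O) = Add(Mul(3, Pow(O, -1), Pow(Add(1, O), -1)), O) = Add(O, Mul(3, Pow(O, -1), Pow(Add(1, O), -1))))
Add(12920, Function('A')(45)) = Add(12920, Mul(Pow(45, -1), Pow(Add(1, 45), -1), Add(3, Mul(Pow(45, 2), Add(1, 45))))) = Add(12920, Mul(Rational(1, 45), Pow(46, -1), Add(3, Mul(2025, 46)))) = Add(12920, Mul(Rational(1, 45), Rational(1, 46), Add(3, 93150))) = Add(12920, Mul(Rational(1, 45), Rational(1, 46), 93153)) = Add(12920, Rational(31051, 690)) = Rational(8945851, 690)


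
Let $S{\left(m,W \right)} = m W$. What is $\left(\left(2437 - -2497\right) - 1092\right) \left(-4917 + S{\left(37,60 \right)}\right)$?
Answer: $-10361874$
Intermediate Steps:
$S{\left(m,W \right)} = W m$
$\left(\left(2437 - -2497\right) - 1092\right) \left(-4917 + S{\left(37,60 \right)}\right) = \left(\left(2437 - -2497\right) - 1092\right) \left(-4917 + 60 \cdot 37\right) = \left(\left(2437 + 2497\right) - 1092\right) \left(-4917 + 2220\right) = \left(4934 - 1092\right) \left(-2697\right) = 3842 \left(-2697\right) = -10361874$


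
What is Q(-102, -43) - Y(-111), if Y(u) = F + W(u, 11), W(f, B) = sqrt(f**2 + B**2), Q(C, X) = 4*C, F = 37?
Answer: -445 - sqrt(12442) ≈ -556.54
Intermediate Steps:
W(f, B) = sqrt(B**2 + f**2)
Y(u) = 37 + sqrt(121 + u**2) (Y(u) = 37 + sqrt(11**2 + u**2) = 37 + sqrt(121 + u**2))
Q(-102, -43) - Y(-111) = 4*(-102) - (37 + sqrt(121 + (-111)**2)) = -408 - (37 + sqrt(121 + 12321)) = -408 - (37 + sqrt(12442)) = -408 + (-37 - sqrt(12442)) = -445 - sqrt(12442)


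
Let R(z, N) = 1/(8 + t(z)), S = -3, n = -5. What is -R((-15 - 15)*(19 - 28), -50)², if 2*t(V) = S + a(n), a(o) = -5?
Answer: -1/16 ≈ -0.062500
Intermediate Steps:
t(V) = -4 (t(V) = (-3 - 5)/2 = (½)*(-8) = -4)
R(z, N) = ¼ (R(z, N) = 1/(8 - 4) = 1/4 = ¼)
-R((-15 - 15)*(19 - 28), -50)² = -(¼)² = -1*1/16 = -1/16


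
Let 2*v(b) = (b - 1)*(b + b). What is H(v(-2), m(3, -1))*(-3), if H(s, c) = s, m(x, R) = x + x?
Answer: -18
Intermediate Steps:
m(x, R) = 2*x
v(b) = b*(-1 + b) (v(b) = ((b - 1)*(b + b))/2 = ((-1 + b)*(2*b))/2 = (2*b*(-1 + b))/2 = b*(-1 + b))
H(v(-2), m(3, -1))*(-3) = -2*(-1 - 2)*(-3) = -2*(-3)*(-3) = 6*(-3) = -18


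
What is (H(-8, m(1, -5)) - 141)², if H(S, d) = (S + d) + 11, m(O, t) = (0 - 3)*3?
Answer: 21609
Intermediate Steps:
m(O, t) = -9 (m(O, t) = -3*3 = -9)
H(S, d) = 11 + S + d
(H(-8, m(1, -5)) - 141)² = ((11 - 8 - 9) - 141)² = (-6 - 141)² = (-147)² = 21609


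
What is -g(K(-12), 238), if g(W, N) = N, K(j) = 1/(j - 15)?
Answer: -238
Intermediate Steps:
K(j) = 1/(-15 + j)
-g(K(-12), 238) = -1*238 = -238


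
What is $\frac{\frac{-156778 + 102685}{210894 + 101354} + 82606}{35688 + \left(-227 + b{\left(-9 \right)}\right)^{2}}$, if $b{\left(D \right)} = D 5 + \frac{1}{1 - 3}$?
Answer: $\frac{25793504195}{34329872174} \approx 0.75134$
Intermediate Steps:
$b{\left(D \right)} = - \frac{1}{2} + 5 D$ ($b{\left(D \right)} = 5 D + \frac{1}{-2} = 5 D - \frac{1}{2} = - \frac{1}{2} + 5 D$)
$\frac{\frac{-156778 + 102685}{210894 + 101354} + 82606}{35688 + \left(-227 + b{\left(-9 \right)}\right)^{2}} = \frac{\frac{-156778 + 102685}{210894 + 101354} + 82606}{35688 + \left(-227 + \left(- \frac{1}{2} + 5 \left(-9\right)\right)\right)^{2}} = \frac{- \frac{54093}{312248} + 82606}{35688 + \left(-227 - \frac{91}{2}\right)^{2}} = \frac{\left(-54093\right) \frac{1}{312248} + 82606}{35688 + \left(-227 - \frac{91}{2}\right)^{2}} = \frac{- \frac{54093}{312248} + 82606}{35688 + \left(- \frac{545}{2}\right)^{2}} = \frac{25793504195}{312248 \left(35688 + \frac{297025}{4}\right)} = \frac{25793504195}{312248 \cdot \frac{439777}{4}} = \frac{25793504195}{312248} \cdot \frac{4}{439777} = \frac{25793504195}{34329872174}$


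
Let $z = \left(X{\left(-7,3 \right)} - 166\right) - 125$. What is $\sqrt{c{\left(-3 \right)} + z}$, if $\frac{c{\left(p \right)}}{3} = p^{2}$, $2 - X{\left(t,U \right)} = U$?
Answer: $i \sqrt{265} \approx 16.279 i$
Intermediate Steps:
$X{\left(t,U \right)} = 2 - U$
$c{\left(p \right)} = 3 p^{2}$
$z = -292$ ($z = \left(\left(2 - 3\right) - 166\right) - 125 = \left(-1 - 166\right) - 125 = -167 - 125 = -292$)
$\sqrt{c{\left(-3 \right)} + z} = \sqrt{3 \left(-3\right)^{2} - 292} = \sqrt{3 \cdot 9 - 292} = \sqrt{27 - 292} = \sqrt{-265} = i \sqrt{265}$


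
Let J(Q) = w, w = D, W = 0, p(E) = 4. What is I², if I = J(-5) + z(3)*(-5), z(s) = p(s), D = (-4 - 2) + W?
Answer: 676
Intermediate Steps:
D = -6 (D = (-4 - 2) + 0 = -6 + 0 = -6)
z(s) = 4
w = -6
J(Q) = -6
I = -26 (I = -6 + 4*(-5) = -6 - 20 = -26)
I² = (-26)² = 676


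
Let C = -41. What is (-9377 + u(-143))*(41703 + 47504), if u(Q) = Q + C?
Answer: -852908127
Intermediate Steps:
u(Q) = -41 + Q (u(Q) = Q - 41 = -41 + Q)
(-9377 + u(-143))*(41703 + 47504) = (-9377 + (-41 - 143))*(41703 + 47504) = (-9377 - 184)*89207 = -9561*89207 = -852908127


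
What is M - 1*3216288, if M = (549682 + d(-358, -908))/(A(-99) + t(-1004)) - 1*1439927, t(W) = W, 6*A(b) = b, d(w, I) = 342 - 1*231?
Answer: -9504434401/2041 ≈ -4.6568e+6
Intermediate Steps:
d(w, I) = 111 (d(w, I) = 342 - 231 = 111)
A(b) = b/6
M = -2939990593/2041 (M = (549682 + 111)/((⅙)*(-99) - 1004) - 1*1439927 = 549793/(-33/2 - 1004) - 1439927 = 549793/(-2041/2) - 1439927 = 549793*(-2/2041) - 1439927 = -1099586/2041 - 1439927 = -2939990593/2041 ≈ -1.4405e+6)
M - 1*3216288 = -2939990593/2041 - 1*3216288 = -2939990593/2041 - 3216288 = -9504434401/2041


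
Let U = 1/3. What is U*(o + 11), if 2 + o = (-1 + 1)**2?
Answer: 3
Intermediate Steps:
U = 1/3 ≈ 0.33333
o = -2 (o = -2 + (-1 + 1)**2 = -2 + 0**2 = -2 + 0 = -2)
U*(o + 11) = (-2 + 11)/3 = (1/3)*9 = 3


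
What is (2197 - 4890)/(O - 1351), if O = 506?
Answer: 2693/845 ≈ 3.1870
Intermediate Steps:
(2197 - 4890)/(O - 1351) = (2197 - 4890)/(506 - 1351) = -2693/(-845) = -2693*(-1/845) = 2693/845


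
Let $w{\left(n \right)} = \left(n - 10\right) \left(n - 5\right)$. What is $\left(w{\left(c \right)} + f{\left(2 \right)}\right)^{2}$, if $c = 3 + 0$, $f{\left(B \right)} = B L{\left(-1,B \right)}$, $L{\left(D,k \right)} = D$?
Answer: $144$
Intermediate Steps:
$f{\left(B \right)} = - B$ ($f{\left(B \right)} = B \left(-1\right) = - B$)
$c = 3$
$w{\left(n \right)} = \left(-10 + n\right) \left(-5 + n\right)$
$\left(w{\left(c \right)} + f{\left(2 \right)}\right)^{2} = \left(\left(50 + 3^{2} - 45\right) - 2\right)^{2} = \left(\left(50 + 9 - 45\right) - 2\right)^{2} = \left(14 - 2\right)^{2} = 12^{2} = 144$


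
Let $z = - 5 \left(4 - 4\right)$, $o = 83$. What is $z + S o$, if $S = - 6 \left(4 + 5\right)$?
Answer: $-4482$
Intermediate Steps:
$S = -54$ ($S = \left(-6\right) 9 = -54$)
$z = 0$ ($z = \left(-5\right) 0 = 0$)
$z + S o = 0 - 4482 = -4482$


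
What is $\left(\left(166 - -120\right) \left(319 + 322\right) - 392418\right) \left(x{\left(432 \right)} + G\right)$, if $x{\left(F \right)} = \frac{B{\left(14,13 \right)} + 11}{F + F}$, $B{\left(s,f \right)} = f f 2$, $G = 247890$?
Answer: $- \frac{11195690473357}{216} \approx -5.1832 \cdot 10^{10}$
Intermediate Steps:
$B{\left(s,f \right)} = 2 f^{2}$ ($B{\left(s,f \right)} = f^{2} \cdot 2 = 2 f^{2}$)
$x{\left(F \right)} = \frac{349}{2 F}$ ($x{\left(F \right)} = \frac{2 \cdot 13^{2} + 11}{F + F} = \frac{2 \cdot 169 + 11}{2 F} = \left(338 + 11\right) \frac{1}{2 F} = 349 \frac{1}{2 F} = \frac{349}{2 F}$)
$\left(\left(166 - -120\right) \left(319 + 322\right) - 392418\right) \left(x{\left(432 \right)} + G\right) = \left(\left(166 - -120\right) \left(319 + 322\right) - 392418\right) \left(\frac{349}{2 \cdot 432} + 247890\right) = \left(\left(166 + 120\right) 641 - 392418\right) \left(\frac{349}{2} \cdot \frac{1}{432} + 247890\right) = \left(286 \cdot 641 - 392418\right) \left(\frac{349}{864} + 247890\right) = \left(183326 - 392418\right) \frac{214177309}{864} = \left(-209092\right) \frac{214177309}{864} = - \frac{11195690473357}{216}$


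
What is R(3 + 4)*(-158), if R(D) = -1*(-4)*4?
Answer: -2528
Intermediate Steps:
R(D) = 16 (R(D) = 4*4 = 16)
R(3 + 4)*(-158) = 16*(-158) = -2528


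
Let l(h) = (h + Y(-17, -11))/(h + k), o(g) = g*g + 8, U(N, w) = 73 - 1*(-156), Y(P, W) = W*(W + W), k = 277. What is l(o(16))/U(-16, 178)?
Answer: 506/123889 ≈ 0.0040843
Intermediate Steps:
Y(P, W) = 2*W² (Y(P, W) = W*(2*W) = 2*W²)
U(N, w) = 229 (U(N, w) = 73 + 156 = 229)
o(g) = 8 + g² (o(g) = g² + 8 = 8 + g²)
l(h) = (242 + h)/(277 + h) (l(h) = (h + 2*(-11)²)/(h + 277) = (h + 2*121)/(277 + h) = (h + 242)/(277 + h) = (242 + h)/(277 + h))
l(o(16))/U(-16, 178) = ((242 + (8 + 16²))/(277 + (8 + 16²)))/229 = ((242 + (8 + 256))/(277 + (8 + 256)))*(1/229) = ((242 + 264)/(277 + 264))*(1/229) = (506/541)*(1/229) = 506/123889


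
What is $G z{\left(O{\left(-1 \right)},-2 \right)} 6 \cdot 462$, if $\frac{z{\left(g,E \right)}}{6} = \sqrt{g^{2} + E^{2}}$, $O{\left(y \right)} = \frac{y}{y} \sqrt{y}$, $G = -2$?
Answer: $- 33264 \sqrt{3} \approx -57615.0$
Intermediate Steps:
$O{\left(y \right)} = \sqrt{y}$ ($O{\left(y \right)} = 1 \sqrt{y} = \sqrt{y}$)
$z{\left(g,E \right)} = 6 \sqrt{E^{2} + g^{2}}$ ($z{\left(g,E \right)} = 6 \sqrt{g^{2} + E^{2}} = 6 \sqrt{E^{2} + g^{2}}$)
$G z{\left(O{\left(-1 \right)},-2 \right)} 6 \cdot 462 = - 2 \cdot 6 \sqrt{\left(-2\right)^{2} + \left(\sqrt{-1}\right)^{2}} \cdot 6 \cdot 462 = - 2 \cdot 6 \sqrt{4 + i^{2}} \cdot 6 \cdot 462 = - 2 \cdot 6 \sqrt{4 - 1} \cdot 6 \cdot 462 = - 2 \cdot 6 \sqrt{3} \cdot 6 \cdot 462 = - 12 \sqrt{3} \cdot 6 \cdot 462 = - 72 \sqrt{3} \cdot 462 = - 33264 \sqrt{3}$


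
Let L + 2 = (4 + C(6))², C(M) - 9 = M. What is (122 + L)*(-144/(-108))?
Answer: 1924/3 ≈ 641.33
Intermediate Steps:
C(M) = 9 + M
L = 359 (L = -2 + (4 + (9 + 6))² = -2 + (4 + 15)² = -2 + 19² = -2 + 361 = 359)
(122 + L)*(-144/(-108)) = (122 + 359)*(-144/(-108)) = 481*(-144*(-1/108)) = 481*(4/3) = 1924/3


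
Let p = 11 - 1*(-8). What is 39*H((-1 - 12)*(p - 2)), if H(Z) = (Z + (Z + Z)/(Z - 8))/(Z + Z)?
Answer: 8853/458 ≈ 19.330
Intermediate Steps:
p = 19 (p = 11 + 8 = 19)
H(Z) = (Z + 2*Z/(-8 + Z))/(2*Z) (H(Z) = (Z + (2*Z)/(-8 + Z))/((2*Z)) = (Z + 2*Z/(-8 + Z))*(1/(2*Z)) = (Z + 2*Z/(-8 + Z))/(2*Z))
39*H((-1 - 12)*(p - 2)) = 39*((-6 + (-1 - 12)*(19 - 2))/(2*(-8 + (-1 - 12)*(19 - 2)))) = 39*((-6 - 13*17)/(2*(-8 - 13*17))) = 39*((-6 - 221)/(2*(-8 - 221))) = 39*((1/2)*(-227)/(-229)) = 39*((1/2)*(-1/229)*(-227)) = 39*(227/458) = 8853/458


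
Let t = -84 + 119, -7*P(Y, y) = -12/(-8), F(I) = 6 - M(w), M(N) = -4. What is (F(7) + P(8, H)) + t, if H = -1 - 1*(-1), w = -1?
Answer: 627/14 ≈ 44.786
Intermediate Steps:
H = 0 (H = -1 + 1 = 0)
F(I) = 10 (F(I) = 6 - 1*(-4) = 6 + 4 = 10)
P(Y, y) = -3/14 (P(Y, y) = -(-12)/(7*(-8)) = -(-12)*(-1)/(7*8) = -⅐*3/2 = -3/14)
t = 35
(F(7) + P(8, H)) + t = (10 - 3/14) + 35 = 137/14 + 35 = 627/14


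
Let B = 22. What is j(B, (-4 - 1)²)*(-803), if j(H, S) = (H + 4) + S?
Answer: -40953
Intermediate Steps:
j(H, S) = 4 + H + S (j(H, S) = (4 + H) + S = 4 + H + S)
j(B, (-4 - 1)²)*(-803) = (4 + 22 + (-4 - 1)²)*(-803) = (4 + 22 + (-5)²)*(-803) = (4 + 22 + 25)*(-803) = 51*(-803) = -40953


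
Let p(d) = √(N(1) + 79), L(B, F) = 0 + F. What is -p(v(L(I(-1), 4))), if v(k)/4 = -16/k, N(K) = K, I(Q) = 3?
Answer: -4*√5 ≈ -8.9443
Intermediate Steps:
L(B, F) = F
v(k) = -64/k (v(k) = 4*(-16/k) = -64/k)
p(d) = 4*√5 (p(d) = √(1 + 79) = √80 = 4*√5)
-p(v(L(I(-1), 4))) = -4*√5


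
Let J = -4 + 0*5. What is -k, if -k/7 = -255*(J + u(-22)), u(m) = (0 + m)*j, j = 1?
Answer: 46410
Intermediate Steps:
J = -4 (J = -4 + 0 = -4)
u(m) = m (u(m) = (0 + m)*1 = m*1 = m)
k = -46410 (k = -(-1785)*(-4 - 22) = -(-1785)*(-26) = -7*6630 = -46410)
-k = -1*(-46410) = 46410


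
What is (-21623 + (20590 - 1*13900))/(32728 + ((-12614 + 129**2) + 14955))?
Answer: -14933/51710 ≈ -0.28878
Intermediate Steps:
(-21623 + (20590 - 1*13900))/(32728 + ((-12614 + 129**2) + 14955)) = (-21623 + (20590 - 13900))/(32728 + ((-12614 + 16641) + 14955)) = (-21623 + 6690)/(32728 + (4027 + 14955)) = -14933/(32728 + 18982) = -14933/51710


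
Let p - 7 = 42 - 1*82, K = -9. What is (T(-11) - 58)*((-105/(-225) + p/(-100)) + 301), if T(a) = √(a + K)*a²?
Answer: -2625631/150 + 10955219*I*√5/150 ≈ -17504.0 + 1.6331e+5*I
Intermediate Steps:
p = -33 (p = 7 + (42 - 1*82) = 7 + (42 - 82) = 7 - 40 = -33)
T(a) = a²*√(-9 + a) (T(a) = √(a - 9)*a² = √(-9 + a)*a² = a²*√(-9 + a))
(T(-11) - 58)*((-105/(-225) + p/(-100)) + 301) = ((-11)²*√(-9 - 11) - 58)*((-105/(-225) - 33/(-100)) + 301) = (121*√(-20) - 58)*((-105*(-1/225) - 33*(-1/100)) + 301) = (121*(2*I*√5) - 58)*((7/15 + 33/100) + 301) = (242*I*√5 - 58)*(239/300 + 301) = (-58 + 242*I*√5)*(90539/300) = -2625631/150 + 10955219*I*√5/150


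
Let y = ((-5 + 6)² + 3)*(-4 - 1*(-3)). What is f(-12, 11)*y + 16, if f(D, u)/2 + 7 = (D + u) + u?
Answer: -8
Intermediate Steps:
f(D, u) = -14 + 2*D + 4*u (f(D, u) = -14 + 2*((D + u) + u) = -14 + 2*(D + 2*u) = -14 + (2*D + 4*u) = -14 + 2*D + 4*u)
y = -4 (y = (1² + 3)*(-4 + 3) = (1 + 3)*(-1) = 4*(-1) = -4)
f(-12, 11)*y + 16 = (-14 + 2*(-12) + 4*11)*(-4) + 16 = (-14 - 24 + 44)*(-4) + 16 = 6*(-4) + 16 = -24 + 16 = -8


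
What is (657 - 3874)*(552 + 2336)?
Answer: -9290696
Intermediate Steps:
(657 - 3874)*(552 + 2336) = -3217*2888 = -9290696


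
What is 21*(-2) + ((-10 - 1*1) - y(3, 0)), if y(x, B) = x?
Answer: -56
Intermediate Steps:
21*(-2) + ((-10 - 1*1) - y(3, 0)) = 21*(-2) + ((-10 - 1*1) - 1*3) = -42 + ((-10 - 1) - 3) = -42 + (-11 - 3) = -42 - 14 = -56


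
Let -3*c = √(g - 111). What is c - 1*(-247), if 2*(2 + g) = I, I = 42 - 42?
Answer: 247 - I*√113/3 ≈ 247.0 - 3.5434*I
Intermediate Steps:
I = 0
g = -2 (g = -2 + (½)*0 = -2 + 0 = -2)
c = -I*√113/3 (c = -√(-2 - 111)/3 = -I*√113/3 ≈ -3.5434*I)
c - 1*(-247) = -I*√113/3 - 1*(-247) = -I*√113/3 + 247 = 247 - I*√113/3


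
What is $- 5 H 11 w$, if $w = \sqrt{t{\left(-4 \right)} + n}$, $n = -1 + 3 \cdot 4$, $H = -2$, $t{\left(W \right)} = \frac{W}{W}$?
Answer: $220 \sqrt{3} \approx 381.05$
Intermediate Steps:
$t{\left(W \right)} = 1$
$n = 11$ ($n = -1 + 12 = 11$)
$w = 2 \sqrt{3}$ ($w = \sqrt{1 + 11} = \sqrt{12} = 2 \sqrt{3} \approx 3.4641$)
$- 5 H 11 w = \left(-5\right) \left(-2\right) 11 \cdot 2 \sqrt{3} = 10 \cdot 11 \cdot 2 \sqrt{3} = 110 \cdot 2 \sqrt{3} = 220 \sqrt{3}$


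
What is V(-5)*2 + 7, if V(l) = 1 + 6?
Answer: 21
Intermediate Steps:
V(l) = 7
V(-5)*2 + 7 = 7*2 + 7 = 14 + 7 = 21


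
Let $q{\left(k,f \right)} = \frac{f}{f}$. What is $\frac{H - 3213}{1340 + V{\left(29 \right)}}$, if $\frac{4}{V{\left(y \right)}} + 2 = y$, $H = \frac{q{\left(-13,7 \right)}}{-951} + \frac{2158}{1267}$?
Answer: $- \frac{17412062985}{7266452788} \approx -2.3962$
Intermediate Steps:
$q{\left(k,f \right)} = 1$
$H = \frac{2050991}{1204917}$ ($H = 1 \frac{1}{-951} + \frac{2158}{1267} = 1 \left(- \frac{1}{951}\right) + 2158 \cdot \frac{1}{1267} = - \frac{1}{951} + \frac{2158}{1267} = \frac{2050991}{1204917} \approx 1.7022$)
$V{\left(y \right)} = \frac{4}{-2 + y}$
$\frac{H - 3213}{1340 + V{\left(29 \right)}} = \frac{\frac{2050991}{1204917} - 3213}{1340 + \frac{4}{-2 + 29}} = - \frac{3869347330}{1204917 \left(1340 + \frac{4}{27}\right)} = - \frac{3869347330}{1204917 \cdot \frac{36184}{27}} = \left(- \frac{3869347330}{1204917}\right) \frac{27}{36184} = - \frac{17412062985}{7266452788}$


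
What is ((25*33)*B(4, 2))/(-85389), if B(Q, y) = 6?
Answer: -1650/28463 ≈ -0.057970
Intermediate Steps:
((25*33)*B(4, 2))/(-85389) = ((25*33)*6)/(-85389) = (825*6)*(-1/85389) = 4950*(-1/85389) = -1650/28463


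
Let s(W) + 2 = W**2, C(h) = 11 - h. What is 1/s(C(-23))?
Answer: 1/1154 ≈ 0.00086655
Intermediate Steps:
s(W) = -2 + W**2
1/s(C(-23)) = 1/(-2 + (11 - 1*(-23))**2) = 1/(-2 + (11 + 23)**2) = 1/(-2 + 34**2) = 1/(-2 + 1156) = 1/1154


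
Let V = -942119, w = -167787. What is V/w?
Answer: 942119/167787 ≈ 5.6150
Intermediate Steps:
V/w = -942119/(-167787) = -942119*(-1/167787) = 942119/167787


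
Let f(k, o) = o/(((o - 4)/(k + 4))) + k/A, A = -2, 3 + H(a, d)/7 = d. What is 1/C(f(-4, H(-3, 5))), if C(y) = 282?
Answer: 1/282 ≈ 0.0035461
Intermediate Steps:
H(a, d) = -21 + 7*d
f(k, o) = -k/2 + o*(4 + k)/(-4 + o) (f(k, o) = o/(((o - 4)/(k + 4))) + k/(-2) = o/(((-4 + o)/(4 + k))) + k*(-½) = o/(((-4 + o)/(4 + k))) - k/2 = o*((4 + k)/(-4 + o)) - k/2 = o*(4 + k)/(-4 + o) - k/2 = -k/2 + o*(4 + k)/(-4 + o))
1/C(f(-4, H(-3, 5))) = 1/282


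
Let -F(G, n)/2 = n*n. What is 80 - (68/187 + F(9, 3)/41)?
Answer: 36114/451 ≈ 80.075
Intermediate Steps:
F(G, n) = -2*n**2 (F(G, n) = -2*n*n = -2*n**2)
80 - (68/187 + F(9, 3)/41) = 80 - (68/187 - 2*3**2/41) = 80 - (68*(1/187) - 2*9*(1/41)) = 80 - (4/11 - 18*1/41) = 80 - (4/11 - 18/41) = 80 - 1*(-34/451) = 80 + 34/451 = 36114/451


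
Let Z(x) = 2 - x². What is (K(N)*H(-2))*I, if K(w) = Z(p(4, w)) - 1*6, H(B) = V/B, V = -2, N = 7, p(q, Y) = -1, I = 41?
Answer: -205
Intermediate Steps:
H(B) = -2/B
K(w) = -5 (K(w) = (2 - 1*(-1)²) - 1*6 = (2 - 1*1) - 6 = (2 - 1) - 6 = 1 - 6 = -5)
(K(N)*H(-2))*I = -(-10)/(-2)*41 = -(-10)*(-1)/2*41 = -5*1*41 = -5*41 = -205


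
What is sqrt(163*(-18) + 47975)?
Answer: sqrt(45041) ≈ 212.23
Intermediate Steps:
sqrt(163*(-18) + 47975) = sqrt(-2934 + 47975) = sqrt(45041)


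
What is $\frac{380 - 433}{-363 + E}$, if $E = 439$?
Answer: $- \frac{53}{76} \approx -0.69737$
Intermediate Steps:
$\frac{380 - 433}{-363 + E} = \frac{380 - 433}{-363 + 439} = - \frac{53}{76}$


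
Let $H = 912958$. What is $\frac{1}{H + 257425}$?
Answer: $\frac{1}{1170383} \approx 8.5442 \cdot 10^{-7}$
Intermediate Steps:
$\frac{1}{H + 257425} = \frac{1}{912958 + 257425} = \frac{1}{1170383}$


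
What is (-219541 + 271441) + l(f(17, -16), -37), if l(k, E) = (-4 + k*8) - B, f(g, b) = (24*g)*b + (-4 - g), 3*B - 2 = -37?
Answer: -1453/3 ≈ -484.33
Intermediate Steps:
B = -35/3 (B = ⅔ + (⅓)*(-37) = ⅔ - 37/3 = -35/3 ≈ -11.667)
f(g, b) = -4 - g + 24*b*g (f(g, b) = 24*b*g + (-4 - g) = -4 - g + 24*b*g)
l(k, E) = 23/3 + 8*k (l(k, E) = (-4 + k*8) - 1*(-35/3) = (-4 + 8*k) + 35/3 = 23/3 + 8*k)
(-219541 + 271441) + l(f(17, -16), -37) = (-219541 + 271441) + (23/3 + 8*(-4 - 1*17 + 24*(-16)*17)) = 51900 + (23/3 + 8*(-4 - 17 - 6528)) = 51900 + (23/3 + 8*(-6549)) = 51900 + (23/3 - 52392) = 51900 - 157153/3 = -1453/3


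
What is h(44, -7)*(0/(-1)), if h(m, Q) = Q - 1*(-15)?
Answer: 0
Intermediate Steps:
h(m, Q) = 15 + Q (h(m, Q) = Q + 15 = 15 + Q)
h(44, -7)*(0/(-1)) = (15 - 7)*(0/(-1)) = 8*(0*(-1)) = 8*0 = 0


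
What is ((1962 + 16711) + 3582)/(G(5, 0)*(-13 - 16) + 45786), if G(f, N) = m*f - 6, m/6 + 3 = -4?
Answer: 4451/10410 ≈ 0.42757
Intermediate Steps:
m = -42 (m = -18 + 6*(-4) = -18 - 24 = -42)
G(f, N) = -6 - 42*f (G(f, N) = -42*f - 6 = -6 - 42*f)
((1962 + 16711) + 3582)/(G(5, 0)*(-13 - 16) + 45786) = ((1962 + 16711) + 3582)/((-6 - 42*5)*(-13 - 16) + 45786) = (18673 + 3582)/((-6 - 210)*(-29) + 45786) = 22255/(-216*(-29) + 45786) = 22255/(6264 + 45786) = 22255/52050 = 22255*(1/52050) = 4451/10410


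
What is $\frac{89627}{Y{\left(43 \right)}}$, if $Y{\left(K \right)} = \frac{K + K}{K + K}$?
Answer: $89627$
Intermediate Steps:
$Y{\left(K \right)} = 1$ ($Y{\left(K \right)} = \frac{2 K}{2 K} = 2 K \frac{1}{2 K} = 1$)
$\frac{89627}{Y{\left(43 \right)}} = \frac{89627}{1} = 89627 \cdot 1 = 89627$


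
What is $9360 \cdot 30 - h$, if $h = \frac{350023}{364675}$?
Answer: $\frac{102400389977}{364675} \approx 2.808 \cdot 10^{5}$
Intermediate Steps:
$h = \frac{350023}{364675}$ ($h = 350023 \cdot \frac{1}{364675} = \frac{350023}{364675} \approx 0.95982$)
$9360 \cdot 30 - h = 9360 \cdot 30 - \frac{350023}{364675} = 280800 - \frac{350023}{364675} = \frac{102400389977}{364675}$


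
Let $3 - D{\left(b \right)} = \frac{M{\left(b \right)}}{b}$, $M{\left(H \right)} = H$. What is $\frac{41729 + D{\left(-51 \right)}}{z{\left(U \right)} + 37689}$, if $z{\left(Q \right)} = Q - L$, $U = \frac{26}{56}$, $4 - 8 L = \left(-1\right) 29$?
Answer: $\frac{2336936}{2110379} \approx 1.1074$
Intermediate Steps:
$L = \frac{33}{8}$ ($L = \frac{1}{2} - \frac{\left(-1\right) 29}{8} = \frac{1}{2} - - \frac{29}{8} = \frac{1}{2} + \frac{29}{8} = \frac{33}{8} \approx 4.125$)
$D{\left(b \right)} = 2$ ($D{\left(b \right)} = 3 - \frac{b}{b} = 3 - 1 = 2$)
$U = \frac{13}{28}$ ($U = 26 \cdot \frac{1}{56} = \frac{13}{28} \approx 0.46429$)
$z{\left(Q \right)} = - \frac{33}{8} + Q$ ($z{\left(Q \right)} = Q - \frac{33}{8} = - \frac{33}{8} + Q$)
$\frac{41729 + D{\left(-51 \right)}}{z{\left(U \right)} + 37689} = \frac{41729 + 2}{\left(- \frac{33}{8} + \frac{13}{28}\right) + 37689} = \frac{41731}{- \frac{205}{56} + 37689} = \frac{41731}{\frac{2110379}{56}} = 41731 \cdot \frac{56}{2110379} = \frac{2336936}{2110379}$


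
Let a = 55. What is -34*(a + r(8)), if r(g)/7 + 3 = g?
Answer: -3060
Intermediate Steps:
r(g) = -21 + 7*g
-34*(a + r(8)) = -34*(55 + (-21 + 7*8)) = -34*(55 + (-21 + 56)) = -34*(55 + 35) = -34*90 = -3060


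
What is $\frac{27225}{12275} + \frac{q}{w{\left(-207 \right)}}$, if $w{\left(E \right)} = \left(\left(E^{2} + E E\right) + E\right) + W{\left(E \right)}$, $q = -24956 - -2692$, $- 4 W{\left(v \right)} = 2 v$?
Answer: $\frac{7154851}{3654513} \approx 1.9578$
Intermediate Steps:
$W{\left(v \right)} = - \frac{v}{2}$ ($W{\left(v \right)} = - \frac{2 v}{4} = - \frac{v}{2}$)
$q = -22264$ ($q = -24956 + 2692 = -22264$)
$w{\left(E \right)} = \frac{E}{2} + 2 E^{2}$ ($w{\left(E \right)} = \left(\left(E^{2} + E E\right) + E\right) - \frac{E}{2} = \left(\left(E^{2} + E^{2}\right) + E\right) - \frac{E}{2} = \left(2 E^{2} + E\right) - \frac{E}{2} = \left(E + 2 E^{2}\right) - \frac{E}{2} = \frac{E}{2} + 2 E^{2}$)
$\frac{27225}{12275} + \frac{q}{w{\left(-207 \right)}} = \frac{27225}{12275} - \frac{22264}{\frac{1}{2} \left(-207\right) \left(1 + 4 \left(-207\right)\right)} = 27225 \cdot \frac{1}{12275} - \frac{22264}{\frac{1}{2} \left(-207\right) \left(1 - 828\right)} = \frac{1089}{491} - \frac{22264}{\frac{1}{2} \left(-207\right) \left(-827\right)} = \frac{1089}{491} - \frac{22264}{\frac{171189}{2}} = \frac{1089}{491} - \frac{1936}{7443} = \frac{7154851}{3654513}$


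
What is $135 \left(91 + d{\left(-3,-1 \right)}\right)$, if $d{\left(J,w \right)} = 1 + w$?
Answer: $12285$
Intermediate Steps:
$135 \left(91 + d{\left(-3,-1 \right)}\right) = 135 \left(91 + \left(1 - 1\right)\right) = 135 \left(91 + 0\right) = 135 \cdot 91 = 12285$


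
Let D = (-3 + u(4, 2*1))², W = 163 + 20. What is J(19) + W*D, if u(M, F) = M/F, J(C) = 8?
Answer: 191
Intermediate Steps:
W = 183
D = 1 (D = (-3 + 4/((2*1)))² = (-3 + 4/2)² = (-3 + 4*(½))² = (-3 + 2)² = (-1)² = 1)
J(19) + W*D = 8 + 183*1 = 8 + 183 = 191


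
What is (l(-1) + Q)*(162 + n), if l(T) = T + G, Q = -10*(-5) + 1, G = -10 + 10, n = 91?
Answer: 12650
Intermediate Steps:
G = 0
Q = 51 (Q = 50 + 1 = 51)
l(T) = T (l(T) = T + 0 = T)
(l(-1) + Q)*(162 + n) = (-1 + 51)*(162 + 91) = 50*253 = 12650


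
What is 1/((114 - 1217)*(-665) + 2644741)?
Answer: 1/3378236 ≈ 2.9601e-7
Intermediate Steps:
1/((114 - 1217)*(-665) + 2644741) = 1/(-1103*(-665) + 2644741) = 1/(733495 + 2644741) = 1/3378236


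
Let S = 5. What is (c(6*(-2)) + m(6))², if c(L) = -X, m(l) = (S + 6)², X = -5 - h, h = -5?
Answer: 14641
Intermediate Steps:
X = 0 (X = -5 - 1*(-5) = -5 + 5 = 0)
m(l) = 121 (m(l) = (5 + 6)² = 11² = 121)
c(L) = 0 (c(L) = -1*0 = 0)
(c(6*(-2)) + m(6))² = (0 + 121)² = 121² = 14641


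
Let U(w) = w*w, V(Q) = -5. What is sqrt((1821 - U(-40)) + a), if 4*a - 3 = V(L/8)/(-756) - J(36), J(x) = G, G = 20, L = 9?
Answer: 11*sqrt(113757)/252 ≈ 14.722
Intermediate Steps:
J(x) = 20
U(w) = w**2
a = -12847/3024 (a = 3/4 + (-5/(-756) - 1*20)/4 = 3/4 + (-5*(-1/756) - 20)/4 = 3/4 + (5/756 - 20)/4 = 3/4 + (1/4)*(-15115/756) = 3/4 - 15115/3024 = -12847/3024 ≈ -4.2483)
sqrt((1821 - U(-40)) + a) = sqrt((1821 - 1*(-40)**2) - 12847/3024) = sqrt((1821 - 1*1600) - 12847/3024) = sqrt((1821 - 1600) - 12847/3024) = sqrt(221 - 12847/3024) = sqrt(655457/3024) = 11*sqrt(113757)/252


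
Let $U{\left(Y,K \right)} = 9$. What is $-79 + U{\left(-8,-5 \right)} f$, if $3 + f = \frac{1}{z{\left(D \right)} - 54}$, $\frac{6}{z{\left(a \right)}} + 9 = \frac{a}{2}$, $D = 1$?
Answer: $- \frac{32911}{310} \approx -106.16$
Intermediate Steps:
$z{\left(a \right)} = \frac{6}{-9 + \frac{a}{2}}$
$f = - \frac{2807}{930}$ ($f = -3 + \frac{1}{\frac{12}{-18 + 1} - 54} = -3 + \frac{1}{\frac{12}{-17} - 54} = -3 + \frac{1}{12 \left(- \frac{1}{17}\right) - 54} = -3 + \frac{1}{- \frac{12}{17} - 54} = -3 + \frac{1}{- \frac{930}{17}} = -3 - \frac{17}{930} = - \frac{2807}{930} \approx -3.0183$)
$-79 + U{\left(-8,-5 \right)} f = -79 + 9 \left(- \frac{2807}{930}\right) = -79 - \frac{8421}{310} = - \frac{32911}{310}$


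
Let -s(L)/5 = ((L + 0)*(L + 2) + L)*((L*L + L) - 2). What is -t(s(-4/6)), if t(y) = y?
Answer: 1400/81 ≈ 17.284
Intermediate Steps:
s(L) = -5*(L + L*(2 + L))*(-2 + L + L²) (s(L) = -5*((L + 0)*(L + 2) + L)*((L*L + L) - 2) = -5*(L*(2 + L) + L)*((L² + L) - 2) = -5*(L + L*(2 + L))*((L + L²) - 2) = -5*(L + L*(2 + L))*(-2 + L + L²))
-t(s(-4/6)) = -5*(-4/6)*(6 - (-4)/6 - (-4/6)³ - 4*(-4/6)²) = -5*(-4*⅙)*(6 - (-4)/6 - (-4*⅙)³ - 4*(-4*⅙)²) = -5*(-2)*(6 - 1*(-⅔) - (-⅔)³ - 4*(-⅔)²)/3 = -5*(-2)*(6 + ⅔ - 1*(-8/27) - 4*4/9)/3 = -5*(-2)*(6 + ⅔ + 8/27 - 16/9)/3 = -5*(-2)*140/(3*27) = -1*(-1400/81) = 1400/81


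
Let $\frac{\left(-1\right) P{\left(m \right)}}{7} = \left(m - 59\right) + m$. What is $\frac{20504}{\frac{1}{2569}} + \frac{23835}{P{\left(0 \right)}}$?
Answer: $\frac{3107815189}{59} \approx 5.2675 \cdot 10^{7}$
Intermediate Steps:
$P{\left(m \right)} = 413 - 14 m$ ($P{\left(m \right)} = - 7 \left(\left(m - 59\right) + m\right) = - 7 \left(\left(-59 + m\right) + m\right) = - 7 \left(-59 + 2 m\right) = 413 - 14 m$)
$\frac{20504}{\frac{1}{2569}} + \frac{23835}{P{\left(0 \right)}} = \frac{20504}{\frac{1}{2569}} + \frac{23835}{413 - 0} = 20504 \frac{1}{\frac{1}{2569}} + \frac{23835}{413 + 0} = 20504 \cdot 2569 + \frac{23835}{413} = 52674776 + 23835 \cdot \frac{1}{413} = 52674776 + \frac{3405}{59} = \frac{3107815189}{59}$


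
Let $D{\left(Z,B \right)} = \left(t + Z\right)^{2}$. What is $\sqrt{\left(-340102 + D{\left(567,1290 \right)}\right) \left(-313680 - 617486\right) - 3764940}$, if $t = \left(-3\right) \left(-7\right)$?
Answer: $2 i \sqrt{1314350878} \approx 72508.0 i$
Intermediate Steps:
$t = 21$
$D{\left(Z,B \right)} = \left(21 + Z\right)^{2}$
$\sqrt{\left(-340102 + D{\left(567,1290 \right)}\right) \left(-313680 - 617486\right) - 3764940} = \sqrt{\left(-340102 + \left(21 + 567\right)^{2}\right) \left(-313680 - 617486\right) - 3764940} = \sqrt{\left(-340102 + 588^{2}\right) \left(-931166\right) - 3764940} = \sqrt{\left(-340102 + 345744\right) \left(-931166\right) - 3764940} = \sqrt{5642 \left(-931166\right) - 3764940} = \sqrt{-5253638572 - 3764940} = \sqrt{-5257403512} = 2 i \sqrt{1314350878}$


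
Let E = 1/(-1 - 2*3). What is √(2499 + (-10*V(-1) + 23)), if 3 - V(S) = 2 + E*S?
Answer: √123158/7 ≈ 50.134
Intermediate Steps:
E = -⅐ (E = 1/(-1 - 6) = 1/(-7) = -⅐ ≈ -0.14286)
V(S) = 1 + S/7 (V(S) = 3 - (2 - S/7) = 3 + (-2 + S/7) = 1 + S/7)
√(2499 + (-10*V(-1) + 23)) = √(2499 + (-10*(1 + (⅐)*(-1)) + 23)) = √(2499 + (-10*(1 - ⅐) + 23)) = √(2499 + (-10*6/7 + 23)) = √(2499 + (-60/7 + 23)) = √(2499 + 101/7) = √(17594/7) = √123158/7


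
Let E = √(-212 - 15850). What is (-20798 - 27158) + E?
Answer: -47956 + I*√16062 ≈ -47956.0 + 126.74*I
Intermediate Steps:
E = I*√16062 (E = √(-16062) = I*√16062 ≈ 126.74*I)
(-20798 - 27158) + E = (-20798 - 27158) + I*√16062 = -47956 + I*√16062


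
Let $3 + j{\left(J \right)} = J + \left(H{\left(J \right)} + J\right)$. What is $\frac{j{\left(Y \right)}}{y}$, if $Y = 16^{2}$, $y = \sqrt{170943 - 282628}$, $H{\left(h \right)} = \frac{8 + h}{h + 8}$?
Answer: $- \frac{102 i \sqrt{111685}}{22337} \approx - 1.5261 i$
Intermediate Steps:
$H{\left(h \right)} = 1$ ($H{\left(h \right)} = \frac{8 + h}{8 + h} = 1$)
$y = i \sqrt{111685}$ ($y = \sqrt{-111685} = i \sqrt{111685} \approx 334.19 i$)
$Y = 256$
$j{\left(J \right)} = -2 + 2 J$ ($j{\left(J \right)} = -3 + \left(J + \left(1 + J\right)\right) = -3 + \left(1 + 2 J\right) = -2 + 2 J$)
$\frac{j{\left(Y \right)}}{y} = \frac{-2 + 2 \cdot 256}{i \sqrt{111685}} = \left(-2 + 512\right) \left(- \frac{i \sqrt{111685}}{111685}\right) = 510 \left(- \frac{i \sqrt{111685}}{111685}\right) = - \frac{102 i \sqrt{111685}}{22337}$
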